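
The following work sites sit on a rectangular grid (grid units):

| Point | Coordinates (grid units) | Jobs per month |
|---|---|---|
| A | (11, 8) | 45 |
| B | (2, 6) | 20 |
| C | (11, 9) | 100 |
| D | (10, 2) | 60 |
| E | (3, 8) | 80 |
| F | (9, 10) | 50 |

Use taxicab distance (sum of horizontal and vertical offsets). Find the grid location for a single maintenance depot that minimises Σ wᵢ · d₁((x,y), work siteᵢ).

Manhattan distance separates: Σwᵢ(|x−xᵢ|+|y−yᵢ|) = Σwᵢ|x−xᵢ| + Σwᵢ|y−yᵢ|, so x and y are optimised independently as 1-D weighted medians.
Total weight W = 355; half = 177.5.
x-coordinate, sorted with cumulative weight:
  x=2 (B, w=20) cum 20
  x=3 (E, w=80) cum 100
  x=9 (F, w=50) cum 150
  x=10 (D, w=60) cum 210  ← median
  x=11 (A, w=45) cum 255
  x=11 (C, w=100) cum 355
⇒ x* = 10
y-coordinate, sorted with cumulative weight:
  y=2 (D, w=60) cum 60
  y=6 (B, w=20) cum 80
  y=8 (A, w=45) cum 125
  y=8 (E, w=80) cum 205  ← median
  y=9 (C, w=100) cum 305
  y=10 (F, w=50) cum 355
⇒ y* = 8

(10, 8)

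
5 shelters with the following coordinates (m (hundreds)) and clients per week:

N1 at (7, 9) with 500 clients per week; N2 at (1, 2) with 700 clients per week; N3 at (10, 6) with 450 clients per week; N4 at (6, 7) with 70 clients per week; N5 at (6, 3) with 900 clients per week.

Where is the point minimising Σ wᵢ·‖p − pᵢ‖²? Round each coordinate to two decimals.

(5.54, 4.50)

The minimiser of Σwᵢ‖p−pᵢ‖² is the weighted centroid p* = (Σwᵢpᵢ)/(Σwᵢ).
Σwᵢ = 2620.
Σwᵢxᵢ = 500·7 + 700·1 + 450·10 + 70·6 + 900·6 = 14520.
Σwᵢyᵢ = 500·9 + 700·2 + 450·6 + 70·7 + 900·3 = 11790.
x* = 14520/2620 = 5.54, y* = 11790/2620 = 4.50.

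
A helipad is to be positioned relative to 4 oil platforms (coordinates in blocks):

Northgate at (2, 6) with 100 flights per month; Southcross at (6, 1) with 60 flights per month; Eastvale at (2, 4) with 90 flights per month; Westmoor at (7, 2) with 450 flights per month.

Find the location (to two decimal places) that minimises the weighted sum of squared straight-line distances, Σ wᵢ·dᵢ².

(5.56, 2.74)

The minimiser of Σwᵢ‖p−pᵢ‖² is the weighted centroid p* = (Σwᵢpᵢ)/(Σwᵢ).
Σwᵢ = 700.
Σwᵢxᵢ = 100·2 + 60·6 + 90·2 + 450·7 = 3890.
Σwᵢyᵢ = 100·6 + 60·1 + 90·4 + 450·2 = 1920.
x* = 3890/700 = 5.56, y* = 1920/700 = 2.74.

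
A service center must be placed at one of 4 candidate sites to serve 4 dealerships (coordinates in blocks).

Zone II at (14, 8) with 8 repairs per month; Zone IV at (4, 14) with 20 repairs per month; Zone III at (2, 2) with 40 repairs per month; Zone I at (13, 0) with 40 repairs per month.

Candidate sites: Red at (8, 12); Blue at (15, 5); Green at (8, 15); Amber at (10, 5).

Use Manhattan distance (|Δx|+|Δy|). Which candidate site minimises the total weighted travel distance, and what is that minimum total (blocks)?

Total weighted distance at each candidate:
  Red (8, 12): total = 1520
  Blue (15, 5): total = 1352
  Green (8, 15): total = 1764
  Amber (10, 5): total = 1116
Minimum is at Amber with total 1116 blocks.

Amber, total 1116 blocks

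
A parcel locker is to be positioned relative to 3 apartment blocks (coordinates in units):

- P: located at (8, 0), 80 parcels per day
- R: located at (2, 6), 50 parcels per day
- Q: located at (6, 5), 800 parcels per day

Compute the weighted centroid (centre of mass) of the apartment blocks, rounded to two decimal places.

(5.96, 4.62)

The minimiser of Σwᵢ‖p−pᵢ‖² is the weighted centroid p* = (Σwᵢpᵢ)/(Σwᵢ).
Σwᵢ = 930.
Σwᵢxᵢ = 80·8 + 50·2 + 800·6 = 5540.
Σwᵢyᵢ = 80·0 + 50·6 + 800·5 = 4300.
x* = 5540/930 = 5.96, y* = 4300/930 = 4.62.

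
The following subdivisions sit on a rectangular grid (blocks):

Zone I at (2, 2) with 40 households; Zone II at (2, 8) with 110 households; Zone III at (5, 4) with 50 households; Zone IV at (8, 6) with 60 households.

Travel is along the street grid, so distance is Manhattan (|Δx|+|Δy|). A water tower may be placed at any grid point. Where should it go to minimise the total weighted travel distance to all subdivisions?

(2, 6)

Manhattan distance separates: Σwᵢ(|x−xᵢ|+|y−yᵢ|) = Σwᵢ|x−xᵢ| + Σwᵢ|y−yᵢ|, so x and y are optimised independently as 1-D weighted medians.
Total weight W = 260; half = 130.
x-coordinate, sorted with cumulative weight:
  x=2 (Zone I, w=40) cum 40
  x=2 (Zone II, w=110) cum 150  ← median
  x=5 (Zone III, w=50) cum 200
  x=8 (Zone IV, w=60) cum 260
⇒ x* = 2
y-coordinate, sorted with cumulative weight:
  y=2 (Zone I, w=40) cum 40
  y=4 (Zone III, w=50) cum 90
  y=6 (Zone IV, w=60) cum 150  ← median
  y=8 (Zone II, w=110) cum 260
⇒ y* = 6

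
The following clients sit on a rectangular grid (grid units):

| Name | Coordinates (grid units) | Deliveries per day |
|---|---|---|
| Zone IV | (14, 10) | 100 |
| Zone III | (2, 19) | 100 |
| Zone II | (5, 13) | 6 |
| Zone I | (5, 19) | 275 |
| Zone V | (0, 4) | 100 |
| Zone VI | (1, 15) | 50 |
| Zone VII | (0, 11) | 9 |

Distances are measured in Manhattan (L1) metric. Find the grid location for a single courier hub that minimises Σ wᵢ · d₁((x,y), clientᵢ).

(5, 19)

Manhattan distance separates: Σwᵢ(|x−xᵢ|+|y−yᵢ|) = Σwᵢ|x−xᵢ| + Σwᵢ|y−yᵢ|, so x and y are optimised independently as 1-D weighted medians.
Total weight W = 640; half = 320.
x-coordinate, sorted with cumulative weight:
  x=0 (Zone V, w=100) cum 100
  x=0 (Zone VII, w=9) cum 109
  x=1 (Zone VI, w=50) cum 159
  x=2 (Zone III, w=100) cum 259
  x=5 (Zone II, w=6) cum 265
  x=5 (Zone I, w=275) cum 540  ← median
  x=14 (Zone IV, w=100) cum 640
⇒ x* = 5
y-coordinate, sorted with cumulative weight:
  y=4 (Zone V, w=100) cum 100
  y=10 (Zone IV, w=100) cum 200
  y=11 (Zone VII, w=9) cum 209
  y=13 (Zone II, w=6) cum 215
  y=15 (Zone VI, w=50) cum 265
  y=19 (Zone III, w=100) cum 365  ← median
  y=19 (Zone I, w=275) cum 640
⇒ y* = 19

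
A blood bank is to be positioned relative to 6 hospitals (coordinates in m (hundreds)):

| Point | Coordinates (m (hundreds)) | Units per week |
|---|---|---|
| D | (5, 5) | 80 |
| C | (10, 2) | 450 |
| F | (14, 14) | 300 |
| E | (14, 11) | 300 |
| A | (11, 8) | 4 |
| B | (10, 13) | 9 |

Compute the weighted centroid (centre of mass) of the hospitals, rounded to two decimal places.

(11.75, 7.83)

The minimiser of Σwᵢ‖p−pᵢ‖² is the weighted centroid p* = (Σwᵢpᵢ)/(Σwᵢ).
Σwᵢ = 1143.
Σwᵢxᵢ = 80·5 + 450·10 + 300·14 + 300·14 + 4·11 + 9·10 = 13434.
Σwᵢyᵢ = 80·5 + 450·2 + 300·14 + 300·11 + 4·8 + 9·13 = 8949.
x* = 13434/1143 = 11.75, y* = 8949/1143 = 7.83.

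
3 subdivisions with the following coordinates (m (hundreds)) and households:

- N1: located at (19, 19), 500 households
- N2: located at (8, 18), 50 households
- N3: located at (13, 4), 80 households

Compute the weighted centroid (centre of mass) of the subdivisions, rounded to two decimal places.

(17.37, 17.02)

The minimiser of Σwᵢ‖p−pᵢ‖² is the weighted centroid p* = (Σwᵢpᵢ)/(Σwᵢ).
Σwᵢ = 630.
Σwᵢxᵢ = 500·19 + 50·8 + 80·13 = 10940.
Σwᵢyᵢ = 500·19 + 50·18 + 80·4 = 10720.
x* = 10940/630 = 17.37, y* = 10720/630 = 17.02.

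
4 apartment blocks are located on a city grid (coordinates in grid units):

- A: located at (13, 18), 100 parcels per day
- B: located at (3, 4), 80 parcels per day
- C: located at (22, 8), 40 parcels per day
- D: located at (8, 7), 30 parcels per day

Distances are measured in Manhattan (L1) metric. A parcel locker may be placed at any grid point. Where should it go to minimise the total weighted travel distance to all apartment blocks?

Manhattan distance separates: Σwᵢ(|x−xᵢ|+|y−yᵢ|) = Σwᵢ|x−xᵢ| + Σwᵢ|y−yᵢ|, so x and y are optimised independently as 1-D weighted medians.
Total weight W = 250; half = 125.
x-coordinate, sorted with cumulative weight:
  x=3 (B, w=80) cum 80
  x=8 (D, w=30) cum 110
  x=13 (A, w=100) cum 210  ← median
  x=22 (C, w=40) cum 250
⇒ x* = 13
y-coordinate, sorted with cumulative weight:
  y=4 (B, w=80) cum 80
  y=7 (D, w=30) cum 110
  y=8 (C, w=40) cum 150  ← median
  y=18 (A, w=100) cum 250
⇒ y* = 8

(13, 8)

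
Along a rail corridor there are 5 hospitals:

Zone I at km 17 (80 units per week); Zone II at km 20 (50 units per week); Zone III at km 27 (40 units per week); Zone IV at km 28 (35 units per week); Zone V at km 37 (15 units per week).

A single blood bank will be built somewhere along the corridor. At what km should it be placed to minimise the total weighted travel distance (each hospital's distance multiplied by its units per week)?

For a sum of weighted absolute distances on a line, the optimum is the weighted median (not the mean). Total weight W = 220; half-weight = 110.
Sort by position and accumulate weight:
  km 17 (Zone I, w=80) → cum 80
  km 20 (Zone II, w=50) → cum 130  ≥ 110 → median here
  km 27 (Zone III, w=40) → cum 170
  km 28 (Zone IV, w=35) → cum 205
  km 37 (Zone V, w=15) → cum 220
Optimal location: km 20.

x = 20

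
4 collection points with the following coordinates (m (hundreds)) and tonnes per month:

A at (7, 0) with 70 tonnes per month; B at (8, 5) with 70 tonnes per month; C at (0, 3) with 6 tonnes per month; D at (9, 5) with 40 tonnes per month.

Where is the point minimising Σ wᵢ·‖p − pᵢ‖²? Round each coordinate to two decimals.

(7.58, 3.05)

The minimiser of Σwᵢ‖p−pᵢ‖² is the weighted centroid p* = (Σwᵢpᵢ)/(Σwᵢ).
Σwᵢ = 186.
Σwᵢxᵢ = 70·7 + 70·8 + 6·0 + 40·9 = 1410.
Σwᵢyᵢ = 70·0 + 70·5 + 6·3 + 40·5 = 568.
x* = 1410/186 = 7.58, y* = 568/186 = 3.05.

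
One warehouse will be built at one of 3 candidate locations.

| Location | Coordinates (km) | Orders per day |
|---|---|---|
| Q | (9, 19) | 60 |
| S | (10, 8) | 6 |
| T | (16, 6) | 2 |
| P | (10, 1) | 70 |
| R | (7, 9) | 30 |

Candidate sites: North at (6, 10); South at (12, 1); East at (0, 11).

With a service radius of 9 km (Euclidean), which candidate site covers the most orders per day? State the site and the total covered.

Coverage radius r = 9 km; a point is covered iff (Δx)²+(Δy)² ≤ 9² = 81.
  North (6, 10): covers {S, R} → 36
  South (12, 1): covers {S, T, P} → 78
  East (0, 11): covers {R} → 30
Maximum coverage at South: 78 orders per day.

South, covering 78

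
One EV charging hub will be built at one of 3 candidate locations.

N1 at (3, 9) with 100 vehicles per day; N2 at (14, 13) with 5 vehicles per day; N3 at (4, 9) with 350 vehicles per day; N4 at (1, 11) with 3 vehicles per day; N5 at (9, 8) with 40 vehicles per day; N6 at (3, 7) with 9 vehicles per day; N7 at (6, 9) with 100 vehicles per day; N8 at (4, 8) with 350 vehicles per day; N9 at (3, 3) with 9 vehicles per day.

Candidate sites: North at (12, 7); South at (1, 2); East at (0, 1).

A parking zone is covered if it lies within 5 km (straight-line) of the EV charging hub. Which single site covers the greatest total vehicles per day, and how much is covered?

Coverage radius r = 5 km; a point is covered iff (Δx)²+(Δy)² ≤ 5² = 25.
  North (12, 7): covers {N5} → 40
  South (1, 2): covers {N9} → 9
  East (0, 1): covers {N9} → 9
Maximum coverage at North: 40 vehicles per day.

North, covering 40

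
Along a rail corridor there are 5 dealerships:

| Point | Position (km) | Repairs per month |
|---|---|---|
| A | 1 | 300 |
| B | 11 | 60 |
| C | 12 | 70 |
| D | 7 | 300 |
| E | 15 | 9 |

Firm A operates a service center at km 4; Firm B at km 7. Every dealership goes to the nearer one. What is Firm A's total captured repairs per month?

The indifferent point is the midpoint (4+7)/2 = 5.5; dealerships left of it (closer to Firm A at 4) go to Firm A, those right go to Firm B.
  A at 1 (w=300) → Firm A
  D at 7 (w=300) → Firm B
  B at 11 (w=60) → Firm B
  C at 12 (w=70) → Firm B
  E at 15 (w=9) → Firm B
Firm A captures 300; Firm B captures 439.

300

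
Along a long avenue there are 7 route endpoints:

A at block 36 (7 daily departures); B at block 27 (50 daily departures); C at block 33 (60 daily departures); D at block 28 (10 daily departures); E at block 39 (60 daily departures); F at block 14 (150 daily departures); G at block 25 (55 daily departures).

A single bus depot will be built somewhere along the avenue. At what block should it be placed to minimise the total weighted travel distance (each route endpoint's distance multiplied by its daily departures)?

For a sum of weighted absolute distances on a line, the optimum is the weighted median (not the mean). Total weight W = 392; half-weight = 196.
Sort by position and accumulate weight:
  block 14 (F, w=150) → cum 150
  block 25 (G, w=55) → cum 205  ≥ 196 → median here
  block 27 (B, w=50) → cum 255
  block 28 (D, w=10) → cum 265
  block 33 (C, w=60) → cum 325
  block 36 (A, w=7) → cum 332
  block 39 (E, w=60) → cum 392
Optimal location: block 25.

x = 25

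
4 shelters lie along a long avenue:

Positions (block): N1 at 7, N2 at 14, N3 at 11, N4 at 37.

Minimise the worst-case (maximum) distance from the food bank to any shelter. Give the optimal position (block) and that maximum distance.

location 22, max distance 15

The 1-center on a line is the midpoint of the two extreme points: leftmost at 7, rightmost at 37.
Optimal location = (7 + 37)/2 = 22; maximum distance = (37 − 7)/2 = 15.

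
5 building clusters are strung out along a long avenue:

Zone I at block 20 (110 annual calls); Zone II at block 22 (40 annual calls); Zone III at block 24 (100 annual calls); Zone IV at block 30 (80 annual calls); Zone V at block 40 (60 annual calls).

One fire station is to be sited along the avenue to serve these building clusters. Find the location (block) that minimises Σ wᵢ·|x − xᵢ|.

x = 24

For a sum of weighted absolute distances on a line, the optimum is the weighted median (not the mean). Total weight W = 390; half-weight = 195.
Sort by position and accumulate weight:
  block 20 (Zone I, w=110) → cum 110
  block 22 (Zone II, w=40) → cum 150
  block 24 (Zone III, w=100) → cum 250  ≥ 195 → median here
  block 30 (Zone IV, w=80) → cum 330
  block 40 (Zone V, w=60) → cum 390
Optimal location: block 24.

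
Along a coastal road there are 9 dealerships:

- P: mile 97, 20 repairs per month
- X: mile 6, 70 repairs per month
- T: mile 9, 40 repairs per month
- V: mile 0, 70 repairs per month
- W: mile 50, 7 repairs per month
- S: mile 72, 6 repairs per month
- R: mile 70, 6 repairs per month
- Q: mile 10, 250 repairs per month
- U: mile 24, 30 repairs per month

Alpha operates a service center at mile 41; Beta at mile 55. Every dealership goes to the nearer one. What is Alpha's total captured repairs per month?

460

The indifferent point is the midpoint (41+55)/2 = 48; dealerships left of it (closer to Alpha at 41) go to Alpha, those right go to Beta.
  V at 0 (w=70) → Alpha
  X at 6 (w=70) → Alpha
  T at 9 (w=40) → Alpha
  Q at 10 (w=250) → Alpha
  U at 24 (w=30) → Alpha
  W at 50 (w=7) → Beta
  R at 70 (w=6) → Beta
  S at 72 (w=6) → Beta
  P at 97 (w=20) → Beta
Alpha captures 460; Beta captures 39.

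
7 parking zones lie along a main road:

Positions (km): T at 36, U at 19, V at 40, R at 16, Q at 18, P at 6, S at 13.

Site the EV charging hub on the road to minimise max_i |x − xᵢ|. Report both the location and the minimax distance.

location 23, max distance 17

The 1-center on a line is the midpoint of the two extreme points: leftmost at 6, rightmost at 40.
Optimal location = (6 + 40)/2 = 23; maximum distance = (40 − 6)/2 = 17.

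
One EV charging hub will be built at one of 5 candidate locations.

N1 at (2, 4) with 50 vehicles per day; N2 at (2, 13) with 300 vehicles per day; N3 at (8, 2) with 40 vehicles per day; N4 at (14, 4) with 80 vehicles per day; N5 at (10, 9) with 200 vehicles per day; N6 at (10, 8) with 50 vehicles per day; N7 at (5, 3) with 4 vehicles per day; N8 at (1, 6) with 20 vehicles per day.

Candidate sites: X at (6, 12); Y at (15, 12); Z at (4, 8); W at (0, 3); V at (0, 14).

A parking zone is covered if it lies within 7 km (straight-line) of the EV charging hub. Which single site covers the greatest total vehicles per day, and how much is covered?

Coverage radius r = 7 km; a point is covered iff (Δx)²+(Δy)² ≤ 7² = 49.
  X (6, 12): covers {N2, N5, N6} → 550
  Y (15, 12): covers {N5, N6} → 250
  Z (4, 8): covers {N1, N2, N5, N6, N7, N8} → 624
  W (0, 3): covers {N1, N7, N8} → 74
  V (0, 14): covers {N2} → 300
Maximum coverage at Z: 624 vehicles per day.

Z, covering 624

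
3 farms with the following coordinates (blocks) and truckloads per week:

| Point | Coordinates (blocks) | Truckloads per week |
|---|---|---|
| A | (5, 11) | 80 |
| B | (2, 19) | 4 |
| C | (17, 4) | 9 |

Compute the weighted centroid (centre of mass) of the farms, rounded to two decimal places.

The minimiser of Σwᵢ‖p−pᵢ‖² is the weighted centroid p* = (Σwᵢpᵢ)/(Σwᵢ).
Σwᵢ = 93.
Σwᵢxᵢ = 80·5 + 4·2 + 9·17 = 561.
Σwᵢyᵢ = 80·11 + 4·19 + 9·4 = 992.
x* = 561/93 = 6.03, y* = 992/93 = 10.67.

(6.03, 10.67)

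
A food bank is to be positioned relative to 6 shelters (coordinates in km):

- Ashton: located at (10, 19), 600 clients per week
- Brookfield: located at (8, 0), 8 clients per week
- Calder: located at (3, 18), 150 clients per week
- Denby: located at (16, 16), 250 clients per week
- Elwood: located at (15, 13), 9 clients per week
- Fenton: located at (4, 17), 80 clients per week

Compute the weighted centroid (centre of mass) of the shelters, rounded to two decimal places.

The minimiser of Σwᵢ‖p−pᵢ‖² is the weighted centroid p* = (Σwᵢpᵢ)/(Σwᵢ).
Σwᵢ = 1097.
Σwᵢxᵢ = 600·10 + 8·8 + 150·3 + 250·16 + 9·15 + 80·4 = 10969.
Σwᵢyᵢ = 600·19 + 8·0 + 150·18 + 250·16 + 9·13 + 80·17 = 19577.
x* = 10969/1097 = 10.00, y* = 19577/1097 = 17.85.

(10.00, 17.85)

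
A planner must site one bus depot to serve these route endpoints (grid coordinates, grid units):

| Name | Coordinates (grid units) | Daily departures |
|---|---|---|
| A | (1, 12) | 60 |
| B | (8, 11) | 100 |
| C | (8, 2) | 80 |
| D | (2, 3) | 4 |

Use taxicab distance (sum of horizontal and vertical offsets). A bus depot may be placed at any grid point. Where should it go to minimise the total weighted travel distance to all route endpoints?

Manhattan distance separates: Σwᵢ(|x−xᵢ|+|y−yᵢ|) = Σwᵢ|x−xᵢ| + Σwᵢ|y−yᵢ|, so x and y are optimised independently as 1-D weighted medians.
Total weight W = 244; half = 122.
x-coordinate, sorted with cumulative weight:
  x=1 (A, w=60) cum 60
  x=2 (D, w=4) cum 64
  x=8 (B, w=100) cum 164  ← median
  x=8 (C, w=80) cum 244
⇒ x* = 8
y-coordinate, sorted with cumulative weight:
  y=2 (C, w=80) cum 80
  y=3 (D, w=4) cum 84
  y=11 (B, w=100) cum 184  ← median
  y=12 (A, w=60) cum 244
⇒ y* = 11

(8, 11)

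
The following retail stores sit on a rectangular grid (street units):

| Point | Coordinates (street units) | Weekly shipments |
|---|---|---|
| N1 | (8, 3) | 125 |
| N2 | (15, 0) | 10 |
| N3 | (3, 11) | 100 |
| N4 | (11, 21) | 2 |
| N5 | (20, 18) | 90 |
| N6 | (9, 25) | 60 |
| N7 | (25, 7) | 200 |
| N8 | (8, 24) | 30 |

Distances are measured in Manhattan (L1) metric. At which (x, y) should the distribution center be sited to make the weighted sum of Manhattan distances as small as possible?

Manhattan distance separates: Σwᵢ(|x−xᵢ|+|y−yᵢ|) = Σwᵢ|x−xᵢ| + Σwᵢ|y−yᵢ|, so x and y are optimised independently as 1-D weighted medians.
Total weight W = 617; half = 308.5.
x-coordinate, sorted with cumulative weight:
  x=3 (N3, w=100) cum 100
  x=8 (N1, w=125) cum 225
  x=8 (N8, w=30) cum 255
  x=9 (N6, w=60) cum 315  ← median
  x=11 (N4, w=2) cum 317
  x=15 (N2, w=10) cum 327
  x=20 (N5, w=90) cum 417
  x=25 (N7, w=200) cum 617
⇒ x* = 9
y-coordinate, sorted with cumulative weight:
  y=0 (N2, w=10) cum 10
  y=3 (N1, w=125) cum 135
  y=7 (N7, w=200) cum 335  ← median
  y=11 (N3, w=100) cum 435
  y=18 (N5, w=90) cum 525
  y=21 (N4, w=2) cum 527
  y=24 (N8, w=30) cum 557
  y=25 (N6, w=60) cum 617
⇒ y* = 7

(9, 7)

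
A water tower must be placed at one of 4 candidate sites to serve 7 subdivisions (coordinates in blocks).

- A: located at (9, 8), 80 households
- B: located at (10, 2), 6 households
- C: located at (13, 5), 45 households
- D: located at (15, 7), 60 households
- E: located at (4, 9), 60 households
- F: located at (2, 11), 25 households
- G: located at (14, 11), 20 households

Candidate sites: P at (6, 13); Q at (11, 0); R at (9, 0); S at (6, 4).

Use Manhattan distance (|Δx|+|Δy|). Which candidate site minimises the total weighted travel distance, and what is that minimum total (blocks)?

Total weighted distance at each candidate:
  P (6, 13): total = 3015
  Q (11, 0): total = 3533
  R (9, 0): total = 3453
  S (6, 4): total = 2671
Minimum is at S with total 2671 blocks.

S, total 2671 blocks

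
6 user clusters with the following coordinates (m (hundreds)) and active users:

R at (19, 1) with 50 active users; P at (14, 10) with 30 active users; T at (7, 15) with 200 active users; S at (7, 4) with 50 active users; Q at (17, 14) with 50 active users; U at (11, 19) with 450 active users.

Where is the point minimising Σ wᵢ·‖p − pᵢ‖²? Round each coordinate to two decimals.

The minimiser of Σwᵢ‖p−pᵢ‖² is the weighted centroid p* = (Σwᵢpᵢ)/(Σwᵢ).
Σwᵢ = 830.
Σwᵢxᵢ = 50·19 + 30·14 + 200·7 + 50·7 + 50·17 + 450·11 = 8920.
Σwᵢyᵢ = 50·1 + 30·10 + 200·15 + 50·4 + 50·14 + 450·19 = 12800.
x* = 8920/830 = 10.75, y* = 12800/830 = 15.42.

(10.75, 15.42)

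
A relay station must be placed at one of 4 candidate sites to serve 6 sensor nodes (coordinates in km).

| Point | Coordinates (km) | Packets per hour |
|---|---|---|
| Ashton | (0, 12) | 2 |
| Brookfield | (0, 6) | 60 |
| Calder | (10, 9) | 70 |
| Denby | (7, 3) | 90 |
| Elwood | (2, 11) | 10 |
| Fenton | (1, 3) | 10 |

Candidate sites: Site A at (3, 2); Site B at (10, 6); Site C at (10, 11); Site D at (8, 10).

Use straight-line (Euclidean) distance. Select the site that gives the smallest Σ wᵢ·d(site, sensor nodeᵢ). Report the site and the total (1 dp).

Site B, total 1404.4 km

Total weighted distance at each candidate:
  Site A (3, 2): total = 1497.8
  Site B (10, 6): total = 1404.4
  Site C (10, 11): total = 1800.3
  Site D (8, 10): total = 1505.9
Minimum is at Site B with total 1404.4 km.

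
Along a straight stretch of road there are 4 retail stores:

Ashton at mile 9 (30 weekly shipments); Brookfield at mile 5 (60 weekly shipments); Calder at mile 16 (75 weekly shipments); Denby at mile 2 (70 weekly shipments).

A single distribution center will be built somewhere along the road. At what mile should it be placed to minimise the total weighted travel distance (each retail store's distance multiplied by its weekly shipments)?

x = 5

For a sum of weighted absolute distances on a line, the optimum is the weighted median (not the mean). Total weight W = 235; half-weight = 117.5.
Sort by position and accumulate weight:
  mile 2 (Denby, w=70) → cum 70
  mile 5 (Brookfield, w=60) → cum 130  ≥ 117.5 → median here
  mile 9 (Ashton, w=30) → cum 160
  mile 16 (Calder, w=75) → cum 235
Optimal location: mile 5.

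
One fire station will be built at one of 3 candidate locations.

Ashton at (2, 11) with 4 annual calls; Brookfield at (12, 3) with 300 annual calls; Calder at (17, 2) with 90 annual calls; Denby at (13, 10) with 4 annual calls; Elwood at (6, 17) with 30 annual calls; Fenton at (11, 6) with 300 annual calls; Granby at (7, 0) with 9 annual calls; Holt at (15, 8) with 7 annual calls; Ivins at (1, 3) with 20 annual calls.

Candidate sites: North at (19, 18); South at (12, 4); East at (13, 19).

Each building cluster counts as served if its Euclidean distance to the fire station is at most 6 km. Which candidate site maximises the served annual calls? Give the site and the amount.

South, covering 697

Coverage radius r = 6 km; a point is covered iff (Δx)²+(Δy)² ≤ 6² = 36.
  North (19, 18): covers {none} → 0
  South (12, 4): covers {Brookfield, Calder, Fenton, Holt} → 697
  East (13, 19): covers {none} → 0
Maximum coverage at South: 697 annual calls.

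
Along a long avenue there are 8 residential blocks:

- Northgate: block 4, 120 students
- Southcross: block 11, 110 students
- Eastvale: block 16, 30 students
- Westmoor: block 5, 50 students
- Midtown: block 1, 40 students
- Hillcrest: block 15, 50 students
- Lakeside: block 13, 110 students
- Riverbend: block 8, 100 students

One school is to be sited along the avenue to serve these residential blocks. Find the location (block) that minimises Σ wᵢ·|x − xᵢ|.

For a sum of weighted absolute distances on a line, the optimum is the weighted median (not the mean). Total weight W = 610; half-weight = 305.
Sort by position and accumulate weight:
  block 1 (Midtown, w=40) → cum 40
  block 4 (Northgate, w=120) → cum 160
  block 5 (Westmoor, w=50) → cum 210
  block 8 (Riverbend, w=100) → cum 310  ≥ 305 → median here
  block 11 (Southcross, w=110) → cum 420
  block 13 (Lakeside, w=110) → cum 530
  block 15 (Hillcrest, w=50) → cum 580
  block 16 (Eastvale, w=30) → cum 610
Optimal location: block 8.

x = 8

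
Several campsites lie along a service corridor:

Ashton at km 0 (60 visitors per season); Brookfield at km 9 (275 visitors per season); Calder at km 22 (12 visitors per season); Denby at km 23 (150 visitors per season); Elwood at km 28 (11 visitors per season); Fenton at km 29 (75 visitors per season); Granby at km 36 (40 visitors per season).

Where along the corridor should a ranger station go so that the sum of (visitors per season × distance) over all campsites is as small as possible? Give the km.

x = 9

For a sum of weighted absolute distances on a line, the optimum is the weighted median (not the mean). Total weight W = 623; half-weight = 311.5.
Sort by position and accumulate weight:
  km 0 (Ashton, w=60) → cum 60
  km 9 (Brookfield, w=275) → cum 335  ≥ 311.5 → median here
  km 22 (Calder, w=12) → cum 347
  km 23 (Denby, w=150) → cum 497
  km 28 (Elwood, w=11) → cum 508
  km 29 (Fenton, w=75) → cum 583
  km 36 (Granby, w=40) → cum 623
Optimal location: km 9.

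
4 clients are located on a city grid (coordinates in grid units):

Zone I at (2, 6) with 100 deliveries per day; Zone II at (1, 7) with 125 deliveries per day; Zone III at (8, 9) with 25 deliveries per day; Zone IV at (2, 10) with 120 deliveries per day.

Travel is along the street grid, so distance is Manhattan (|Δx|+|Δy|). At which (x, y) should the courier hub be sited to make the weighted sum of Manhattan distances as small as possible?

(2, 7)

Manhattan distance separates: Σwᵢ(|x−xᵢ|+|y−yᵢ|) = Σwᵢ|x−xᵢ| + Σwᵢ|y−yᵢ|, so x and y are optimised independently as 1-D weighted medians.
Total weight W = 370; half = 185.
x-coordinate, sorted with cumulative weight:
  x=1 (Zone II, w=125) cum 125
  x=2 (Zone I, w=100) cum 225  ← median
  x=2 (Zone IV, w=120) cum 345
  x=8 (Zone III, w=25) cum 370
⇒ x* = 2
y-coordinate, sorted with cumulative weight:
  y=6 (Zone I, w=100) cum 100
  y=7 (Zone II, w=125) cum 225  ← median
  y=9 (Zone III, w=25) cum 250
  y=10 (Zone IV, w=120) cum 370
⇒ y* = 7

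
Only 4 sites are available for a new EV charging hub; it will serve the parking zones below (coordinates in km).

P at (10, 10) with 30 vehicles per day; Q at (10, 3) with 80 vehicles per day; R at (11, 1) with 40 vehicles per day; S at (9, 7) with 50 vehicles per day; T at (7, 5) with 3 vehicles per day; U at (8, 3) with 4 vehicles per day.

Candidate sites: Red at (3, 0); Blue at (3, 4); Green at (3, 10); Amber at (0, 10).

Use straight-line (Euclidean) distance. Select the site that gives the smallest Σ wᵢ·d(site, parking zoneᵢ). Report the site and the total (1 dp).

Total weighted distance at each candidate:
  Red (3, 0): total = 1801.5
  Blue (3, 4): total = 1552.2
  Green (3, 10): total = 1872.7
  Amber (0, 10): total = 2387.7
Minimum is at Blue with total 1552.2 km.

Blue, total 1552.2 km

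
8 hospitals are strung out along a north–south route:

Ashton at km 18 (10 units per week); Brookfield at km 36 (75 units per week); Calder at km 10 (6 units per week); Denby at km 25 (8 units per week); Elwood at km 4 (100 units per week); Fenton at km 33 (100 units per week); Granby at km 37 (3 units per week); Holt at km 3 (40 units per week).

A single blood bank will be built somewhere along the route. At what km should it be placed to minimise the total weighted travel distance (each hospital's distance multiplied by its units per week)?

x = 33

For a sum of weighted absolute distances on a line, the optimum is the weighted median (not the mean). Total weight W = 342; half-weight = 171.
Sort by position and accumulate weight:
  km 3 (Holt, w=40) → cum 40
  km 4 (Elwood, w=100) → cum 140
  km 10 (Calder, w=6) → cum 146
  km 18 (Ashton, w=10) → cum 156
  km 25 (Denby, w=8) → cum 164
  km 33 (Fenton, w=100) → cum 264  ≥ 171 → median here
  km 36 (Brookfield, w=75) → cum 339
  km 37 (Granby, w=3) → cum 342
Optimal location: km 33.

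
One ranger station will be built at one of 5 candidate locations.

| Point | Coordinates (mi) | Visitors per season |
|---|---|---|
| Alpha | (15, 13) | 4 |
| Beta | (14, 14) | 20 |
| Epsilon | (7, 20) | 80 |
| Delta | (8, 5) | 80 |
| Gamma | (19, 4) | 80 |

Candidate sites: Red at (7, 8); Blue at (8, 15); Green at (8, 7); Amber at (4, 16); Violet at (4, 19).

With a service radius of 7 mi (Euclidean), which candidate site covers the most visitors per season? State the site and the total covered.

Blue, covering 100

Coverage radius r = 7 mi; a point is covered iff (Δx)²+(Δy)² ≤ 7² = 49.
  Red (7, 8): covers {Delta} → 80
  Blue (8, 15): covers {Beta, Epsilon} → 100
  Green (8, 7): covers {Delta} → 80
  Amber (4, 16): covers {Epsilon} → 80
  Violet (4, 19): covers {Epsilon} → 80
Maximum coverage at Blue: 100 visitors per season.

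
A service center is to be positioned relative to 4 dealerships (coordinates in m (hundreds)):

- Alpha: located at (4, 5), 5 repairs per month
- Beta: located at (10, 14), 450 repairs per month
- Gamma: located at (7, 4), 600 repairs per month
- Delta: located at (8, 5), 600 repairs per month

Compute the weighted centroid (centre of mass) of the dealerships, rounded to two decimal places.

The minimiser of Σwᵢ‖p−pᵢ‖² is the weighted centroid p* = (Σwᵢpᵢ)/(Σwᵢ).
Σwᵢ = 1655.
Σwᵢxᵢ = 5·4 + 450·10 + 600·7 + 600·8 = 13520.
Σwᵢyᵢ = 5·5 + 450·14 + 600·4 + 600·5 = 11725.
x* = 13520/1655 = 8.17, y* = 11725/1655 = 7.08.

(8.17, 7.08)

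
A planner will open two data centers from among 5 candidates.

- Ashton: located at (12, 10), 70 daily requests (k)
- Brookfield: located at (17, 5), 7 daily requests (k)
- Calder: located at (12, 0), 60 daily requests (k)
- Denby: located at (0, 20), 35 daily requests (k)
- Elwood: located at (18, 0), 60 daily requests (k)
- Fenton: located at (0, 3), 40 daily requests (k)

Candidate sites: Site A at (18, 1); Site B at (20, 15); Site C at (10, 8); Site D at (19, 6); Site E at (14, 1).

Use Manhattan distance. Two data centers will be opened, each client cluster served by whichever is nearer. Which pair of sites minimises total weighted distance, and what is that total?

{Site A, Site C}, total 2165

Evaluate every pair (each demand assigned to the nearer of the two):
  {Site A, Site C}: total = 2165
  {Site C, Site E}: total = 2179
  {Site C, Site D}: total = 2691
  {Site B, Site E}: total = 2814
  {Site A, Site E}: total = 2840
  {Site D, Site E}: total = 3066
  {Site A, Site B}: total = 3100
  {Site A, Site D}: total = 3226
  {Site B, Site C}: total = 3280
  {Site B, Site D}: total = 3746
Best pair: {Site A, Site C} with total 2165.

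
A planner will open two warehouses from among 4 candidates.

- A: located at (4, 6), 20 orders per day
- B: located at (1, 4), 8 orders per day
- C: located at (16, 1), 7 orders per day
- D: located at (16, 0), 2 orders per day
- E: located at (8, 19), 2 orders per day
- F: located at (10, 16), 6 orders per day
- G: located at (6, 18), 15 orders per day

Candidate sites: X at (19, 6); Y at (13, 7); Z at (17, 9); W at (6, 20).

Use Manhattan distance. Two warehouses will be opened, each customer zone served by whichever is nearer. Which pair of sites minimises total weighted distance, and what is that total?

{Y, W}, total 487

Evaluate every pair (each demand assigned to the nearer of the two):
  {Y, W}: total = 487
  {X, W}: total = 618
  {Z, W}: total = 655
  {X, Y}: total = 770
  {Y, Z}: total = 779
  {X, Z}: total = 956
Best pair: {Y, W} with total 487.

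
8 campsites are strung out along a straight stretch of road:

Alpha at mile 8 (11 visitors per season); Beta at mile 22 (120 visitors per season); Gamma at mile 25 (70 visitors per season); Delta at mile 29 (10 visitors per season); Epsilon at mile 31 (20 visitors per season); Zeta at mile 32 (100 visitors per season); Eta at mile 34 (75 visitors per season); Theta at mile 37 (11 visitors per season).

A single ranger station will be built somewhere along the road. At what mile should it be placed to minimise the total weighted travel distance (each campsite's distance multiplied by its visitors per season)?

x = 29

For a sum of weighted absolute distances on a line, the optimum is the weighted median (not the mean). Total weight W = 417; half-weight = 208.5.
Sort by position and accumulate weight:
  mile 8 (Alpha, w=11) → cum 11
  mile 22 (Beta, w=120) → cum 131
  mile 25 (Gamma, w=70) → cum 201
  mile 29 (Delta, w=10) → cum 211  ≥ 208.5 → median here
  mile 31 (Epsilon, w=20) → cum 231
  mile 32 (Zeta, w=100) → cum 331
  mile 34 (Eta, w=75) → cum 406
  mile 37 (Theta, w=11) → cum 417
Optimal location: mile 29.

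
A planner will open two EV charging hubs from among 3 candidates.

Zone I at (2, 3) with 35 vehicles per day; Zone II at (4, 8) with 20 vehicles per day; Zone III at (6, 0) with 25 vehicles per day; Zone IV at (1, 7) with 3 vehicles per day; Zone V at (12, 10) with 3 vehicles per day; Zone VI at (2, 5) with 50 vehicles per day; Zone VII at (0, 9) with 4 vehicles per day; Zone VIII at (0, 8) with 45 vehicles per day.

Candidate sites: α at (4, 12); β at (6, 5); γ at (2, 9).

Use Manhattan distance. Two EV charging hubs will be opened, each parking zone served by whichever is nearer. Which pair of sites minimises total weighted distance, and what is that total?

{β, γ}, total 780

Evaluate every pair (each demand assigned to the nearer of the two):
  {β, γ}: total = 780
  {α, γ}: total = 977
  {α, β}: total = 1054
Best pair: {β, γ} with total 780.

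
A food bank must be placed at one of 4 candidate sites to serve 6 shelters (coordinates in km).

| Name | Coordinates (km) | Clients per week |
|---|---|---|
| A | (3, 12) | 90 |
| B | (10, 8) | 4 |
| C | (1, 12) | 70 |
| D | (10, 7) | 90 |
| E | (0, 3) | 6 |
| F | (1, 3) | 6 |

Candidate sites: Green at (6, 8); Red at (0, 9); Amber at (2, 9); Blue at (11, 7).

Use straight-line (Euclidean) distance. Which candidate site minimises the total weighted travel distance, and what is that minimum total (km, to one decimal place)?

Amber, total 1354.8 km

Total weighted distance at each candidate:
  Green (6, 8): total = 1374.6
  Red (0, 9): total = 1633.7
  Amber (2, 9): total = 1354.8
  Blue (11, 7): total = 1862.2
Minimum is at Amber with total 1354.8 km.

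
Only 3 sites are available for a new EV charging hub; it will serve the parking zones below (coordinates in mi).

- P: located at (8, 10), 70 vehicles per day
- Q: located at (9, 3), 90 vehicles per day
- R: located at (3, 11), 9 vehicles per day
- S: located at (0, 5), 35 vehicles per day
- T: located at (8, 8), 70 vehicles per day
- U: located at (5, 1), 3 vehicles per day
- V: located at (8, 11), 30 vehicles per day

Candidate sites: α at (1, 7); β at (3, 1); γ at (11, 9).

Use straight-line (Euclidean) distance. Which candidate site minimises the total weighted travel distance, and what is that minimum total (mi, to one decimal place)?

γ, total 1634.0 mi

Total weighted distance at each candidate:
  α (1, 7): total = 2215.1
  β (3, 1): total = 2498.5
  γ (11, 9): total = 1634.0
Minimum is at γ with total 1634.0 mi.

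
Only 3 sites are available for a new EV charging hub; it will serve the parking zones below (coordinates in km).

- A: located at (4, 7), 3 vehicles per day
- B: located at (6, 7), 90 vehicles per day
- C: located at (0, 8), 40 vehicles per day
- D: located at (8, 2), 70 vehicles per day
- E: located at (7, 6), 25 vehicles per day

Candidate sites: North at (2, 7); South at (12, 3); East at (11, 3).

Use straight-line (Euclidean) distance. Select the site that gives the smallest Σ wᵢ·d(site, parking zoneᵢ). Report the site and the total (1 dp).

Total weighted distance at each candidate:
  North (2, 7): total = 1129.6
  South (12, 3): total = 1630.2
  East (11, 3): total = 1430.1
Minimum is at North with total 1129.6 km.

North, total 1129.6 km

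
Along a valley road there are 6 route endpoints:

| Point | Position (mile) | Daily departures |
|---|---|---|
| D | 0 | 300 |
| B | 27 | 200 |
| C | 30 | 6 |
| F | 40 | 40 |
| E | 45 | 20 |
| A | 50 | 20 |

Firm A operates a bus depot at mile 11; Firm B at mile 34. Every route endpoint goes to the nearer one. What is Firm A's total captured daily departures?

300

The indifferent point is the midpoint (11+34)/2 = 22.5; route endpoints left of it (closer to Firm A at 11) go to Firm A, those right go to Firm B.
  D at 0 (w=300) → Firm A
  B at 27 (w=200) → Firm B
  C at 30 (w=6) → Firm B
  F at 40 (w=40) → Firm B
  E at 45 (w=20) → Firm B
  A at 50 (w=20) → Firm B
Firm A captures 300; Firm B captures 286.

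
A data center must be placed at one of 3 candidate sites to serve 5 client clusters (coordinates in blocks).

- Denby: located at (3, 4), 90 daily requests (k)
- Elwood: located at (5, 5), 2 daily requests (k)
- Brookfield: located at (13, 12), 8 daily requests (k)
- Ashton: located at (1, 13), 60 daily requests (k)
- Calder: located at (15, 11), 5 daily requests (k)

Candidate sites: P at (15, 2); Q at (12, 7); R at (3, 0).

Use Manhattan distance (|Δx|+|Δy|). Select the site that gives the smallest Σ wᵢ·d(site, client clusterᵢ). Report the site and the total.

R, total 1565 blocks

Total weighted distance at each candidate:
  P (15, 2): total = 2927
  Q (12, 7): total = 2201
  R (3, 0): total = 1565
Minimum is at R with total 1565 blocks.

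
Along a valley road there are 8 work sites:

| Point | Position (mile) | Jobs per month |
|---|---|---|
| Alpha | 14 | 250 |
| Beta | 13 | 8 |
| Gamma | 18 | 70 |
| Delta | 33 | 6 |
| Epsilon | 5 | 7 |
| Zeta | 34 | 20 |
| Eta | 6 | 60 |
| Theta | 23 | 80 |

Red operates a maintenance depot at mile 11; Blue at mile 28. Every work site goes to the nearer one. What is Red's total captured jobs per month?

395

The indifferent point is the midpoint (11+28)/2 = 19.5; work sites left of it (closer to Red at 11) go to Red, those right go to Blue.
  Epsilon at 5 (w=7) → Red
  Eta at 6 (w=60) → Red
  Beta at 13 (w=8) → Red
  Alpha at 14 (w=250) → Red
  Gamma at 18 (w=70) → Red
  Theta at 23 (w=80) → Blue
  Delta at 33 (w=6) → Blue
  Zeta at 34 (w=20) → Blue
Red captures 395; Blue captures 106.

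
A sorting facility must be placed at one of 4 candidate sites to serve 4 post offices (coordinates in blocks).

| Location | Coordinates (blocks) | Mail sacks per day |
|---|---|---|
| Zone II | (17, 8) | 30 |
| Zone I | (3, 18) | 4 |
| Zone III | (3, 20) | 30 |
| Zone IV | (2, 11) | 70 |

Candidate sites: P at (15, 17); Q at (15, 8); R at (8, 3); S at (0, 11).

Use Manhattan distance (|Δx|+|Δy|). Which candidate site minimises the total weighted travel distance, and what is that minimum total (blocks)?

Total weighted distance at each candidate:
  P (15, 17): total = 2162
  Q (15, 8): total = 1988
  R (8, 3): total = 2140
  S (0, 11): total = 1140
Minimum is at S with total 1140 blocks.

S, total 1140 blocks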